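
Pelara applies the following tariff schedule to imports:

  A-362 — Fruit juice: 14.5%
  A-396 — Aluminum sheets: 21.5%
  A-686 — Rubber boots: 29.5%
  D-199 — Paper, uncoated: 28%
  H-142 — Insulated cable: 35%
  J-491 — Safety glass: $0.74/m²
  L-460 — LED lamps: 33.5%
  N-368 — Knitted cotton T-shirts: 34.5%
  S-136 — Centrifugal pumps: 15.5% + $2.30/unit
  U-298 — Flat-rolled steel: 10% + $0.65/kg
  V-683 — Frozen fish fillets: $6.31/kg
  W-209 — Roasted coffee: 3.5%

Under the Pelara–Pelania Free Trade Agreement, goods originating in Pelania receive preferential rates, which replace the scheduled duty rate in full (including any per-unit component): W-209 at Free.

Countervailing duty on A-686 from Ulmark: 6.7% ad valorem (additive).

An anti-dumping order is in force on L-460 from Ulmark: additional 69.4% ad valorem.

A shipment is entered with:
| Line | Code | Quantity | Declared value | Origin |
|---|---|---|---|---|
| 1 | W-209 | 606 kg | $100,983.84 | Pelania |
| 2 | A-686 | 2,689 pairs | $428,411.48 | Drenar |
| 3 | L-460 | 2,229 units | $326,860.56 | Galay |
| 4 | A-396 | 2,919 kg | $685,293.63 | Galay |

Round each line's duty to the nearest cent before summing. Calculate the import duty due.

Line 1 (W-209, Pelania, 606 kg, $100,983.84):
Base rate for W-209 is 3.5%.
Origin Pelania qualifies under the Pelara–Pelania agreement and W-209 is covered: preferential rate Free applies instead.
Duty = $100,983.84 × 0% = $0.00.
Line 2 (A-686, Drenar, 2,689 pairs, $428,411.48):
Base rate for A-686 is 29.5%.
The additional-duty order on A-686 targets Ulmark, not Drenar; it does not apply.
Duty = $428,411.48 × 29.5% = $126,381.39.
Line 3 (L-460, Galay, 2,229 units, $326,860.56):
Base rate for L-460 is 33.5%.
The additional-duty order on L-460 targets Ulmark, not Galay; it does not apply.
Duty = $326,860.56 × 33.5% = $109,498.29.
Line 4 (A-396, Galay, 2,919 kg, $685,293.63):
Base rate for A-396 is 21.5%.
Duty = $685,293.63 × 21.5% = $147,338.13.
Total = $0.00 + $126,381.39 + $109,498.29 + $147,338.13 = $383,217.81.

$383,217.81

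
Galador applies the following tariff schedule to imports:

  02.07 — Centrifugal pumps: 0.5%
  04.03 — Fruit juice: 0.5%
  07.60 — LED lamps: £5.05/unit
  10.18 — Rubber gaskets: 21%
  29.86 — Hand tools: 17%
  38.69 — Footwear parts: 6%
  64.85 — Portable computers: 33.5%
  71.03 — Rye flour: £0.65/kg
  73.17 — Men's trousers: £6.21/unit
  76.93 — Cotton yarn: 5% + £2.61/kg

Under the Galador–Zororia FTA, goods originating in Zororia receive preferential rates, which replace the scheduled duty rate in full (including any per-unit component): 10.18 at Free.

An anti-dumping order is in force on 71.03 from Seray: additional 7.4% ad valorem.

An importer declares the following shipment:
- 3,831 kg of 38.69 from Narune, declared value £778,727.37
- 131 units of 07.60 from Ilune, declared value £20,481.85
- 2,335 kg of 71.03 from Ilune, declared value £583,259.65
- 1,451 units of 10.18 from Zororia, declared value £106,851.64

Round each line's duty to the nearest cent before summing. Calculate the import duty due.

£48,902.94

Line 1 (38.69, Narune, 3,831 kg, £778,727.37):
Base rate for 38.69 is 6%.
Duty = £778,727.37 × 6% = £46,723.64.
Line 2 (07.60, Ilune, 131 units, £20,481.85):
Base rate for 07.60 is £5.05/unit.
Duty = 131 × £5.05 = £661.55.
Line 3 (71.03, Ilune, 2,335 kg, £583,259.65):
Base rate for 71.03 is £0.65/kg.
The additional-duty order on 71.03 targets Seray, not Ilune; it does not apply.
Duty = 2,335 × £0.65 = £1,517.75.
Line 4 (10.18, Zororia, 1,451 units, £106,851.64):
Base rate for 10.18 is 21%.
Origin Zororia qualifies under the Galador–Zororia agreement and 10.18 is covered: preferential rate Free applies instead.
Duty = £106,851.64 × 0% = £0.00.
Total = £46,723.64 + £661.55 + £1,517.75 + £0.00 = £48,902.94.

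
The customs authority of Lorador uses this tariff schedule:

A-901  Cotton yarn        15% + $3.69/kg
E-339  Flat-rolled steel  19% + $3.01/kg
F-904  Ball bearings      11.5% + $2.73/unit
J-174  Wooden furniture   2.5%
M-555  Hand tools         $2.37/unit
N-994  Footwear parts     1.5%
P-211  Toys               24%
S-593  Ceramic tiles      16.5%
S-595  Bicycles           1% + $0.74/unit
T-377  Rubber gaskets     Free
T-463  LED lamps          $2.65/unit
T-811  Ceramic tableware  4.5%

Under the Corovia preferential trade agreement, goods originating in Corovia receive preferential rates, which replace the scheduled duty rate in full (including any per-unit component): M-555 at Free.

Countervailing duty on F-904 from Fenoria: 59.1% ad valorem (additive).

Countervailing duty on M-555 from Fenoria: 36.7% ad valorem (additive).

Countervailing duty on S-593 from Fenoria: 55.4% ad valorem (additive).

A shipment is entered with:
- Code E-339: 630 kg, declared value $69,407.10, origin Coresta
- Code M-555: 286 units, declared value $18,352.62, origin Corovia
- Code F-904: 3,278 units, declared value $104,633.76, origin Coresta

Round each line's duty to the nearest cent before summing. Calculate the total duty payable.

$36,065.47

Line 1 (E-339, Coresta, 630 kg, $69,407.10):
Base rate for E-339 is 19% + $3.01/kg.
Duty = $69,407.10 × 19% + 630 × $3.01 = $15,083.65.
Line 2 (M-555, Corovia, 286 units, $18,352.62):
Base rate for M-555 is $2.37/unit.
Origin Corovia qualifies under the Lorador–Corovia agreement and M-555 is covered: preferential rate Free applies instead.
The additional-duty order on M-555 targets Fenoria, not Corovia; it does not apply.
Duty = $18,352.62 × 0% = $0.00.
Line 3 (F-904, Coresta, 3,278 units, $104,633.76):
Base rate for F-904 is 11.5% + $2.73/unit.
The additional-duty order on F-904 targets Fenoria, not Coresta; it does not apply.
Duty = $104,633.76 × 11.5% + 3,278 × $2.73 = $20,981.82.
Total = $15,083.65 + $0.00 + $20,981.82 = $36,065.47.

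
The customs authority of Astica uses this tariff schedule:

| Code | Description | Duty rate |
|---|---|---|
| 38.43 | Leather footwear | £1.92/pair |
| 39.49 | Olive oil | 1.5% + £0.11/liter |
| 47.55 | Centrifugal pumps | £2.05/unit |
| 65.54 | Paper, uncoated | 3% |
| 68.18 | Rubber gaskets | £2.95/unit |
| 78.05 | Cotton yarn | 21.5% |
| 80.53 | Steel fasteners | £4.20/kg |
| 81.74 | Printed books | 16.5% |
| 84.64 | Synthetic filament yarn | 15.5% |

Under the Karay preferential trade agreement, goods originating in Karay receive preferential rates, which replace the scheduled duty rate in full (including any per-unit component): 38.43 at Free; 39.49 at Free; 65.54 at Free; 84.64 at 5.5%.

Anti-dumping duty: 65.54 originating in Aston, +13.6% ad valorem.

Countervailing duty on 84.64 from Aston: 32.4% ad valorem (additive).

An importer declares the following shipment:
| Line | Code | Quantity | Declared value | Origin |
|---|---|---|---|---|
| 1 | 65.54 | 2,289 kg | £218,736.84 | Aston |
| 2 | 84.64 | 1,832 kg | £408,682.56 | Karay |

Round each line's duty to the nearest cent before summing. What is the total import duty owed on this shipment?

Line 1 (65.54, Aston, 2,289 kg, £218,736.84):
Base rate for 65.54 is 3%.
65.54 has an FTA preferential rate, but origin Aston is not Karay; base rate stands.
Additional duty on 65.54 from Aston: +13.6%. Applied ad valorem rate: 3% + 13.6% = 16.6%.
Duty = £218,736.84 × 16.6% = £36,310.32.
Line 2 (84.64, Karay, 1,832 kg, £408,682.56):
Base rate for 84.64 is 15.5%.
Origin Karay qualifies under the Astica–Karay agreement and 84.64 is covered: preferential rate 5.5% applies instead.
The additional-duty order on 84.64 targets Aston, not Karay; it does not apply.
Duty = £408,682.56 × 5.5% = £22,477.54.
Total = £36,310.32 + £22,477.54 = £58,787.86.

£58,787.86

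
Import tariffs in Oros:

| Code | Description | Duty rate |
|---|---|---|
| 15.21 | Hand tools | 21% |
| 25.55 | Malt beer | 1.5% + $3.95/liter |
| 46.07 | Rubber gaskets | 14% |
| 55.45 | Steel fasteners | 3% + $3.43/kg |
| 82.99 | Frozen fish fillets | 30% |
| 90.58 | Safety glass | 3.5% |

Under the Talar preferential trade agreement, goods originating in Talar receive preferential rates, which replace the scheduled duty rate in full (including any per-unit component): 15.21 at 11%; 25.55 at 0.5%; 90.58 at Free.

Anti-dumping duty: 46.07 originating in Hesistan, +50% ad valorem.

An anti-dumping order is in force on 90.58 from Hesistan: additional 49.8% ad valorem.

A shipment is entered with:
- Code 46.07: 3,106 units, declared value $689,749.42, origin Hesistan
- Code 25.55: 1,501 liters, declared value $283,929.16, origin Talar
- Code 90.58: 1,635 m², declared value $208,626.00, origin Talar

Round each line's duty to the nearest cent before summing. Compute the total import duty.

$442,859.28

Line 1 (46.07, Hesistan, 3,106 units, $689,749.42):
Base rate for 46.07 is 14%.
Additional duty on 46.07 from Hesistan: +50%. Applied ad valorem rate: 14% + 50% = 64%.
Duty = $689,749.42 × 64% = $441,439.63.
Line 2 (25.55, Talar, 1,501 liters, $283,929.16):
Base rate for 25.55 is 1.5% + $3.95/liter.
Origin Talar qualifies under the Oros–Talar agreement and 25.55 is covered: preferential rate 0.5% applies instead.
Duty = $283,929.16 × 0.5% = $1,419.65.
Line 3 (90.58, Talar, 1,635 m², $208,626.00):
Base rate for 90.58 is 3.5%.
Origin Talar qualifies under the Oros–Talar agreement and 90.58 is covered: preferential rate Free applies instead.
The additional-duty order on 90.58 targets Hesistan, not Talar; it does not apply.
Duty = $208,626.00 × 0% = $0.00.
Total = $441,439.63 + $1,419.65 + $0.00 = $442,859.28.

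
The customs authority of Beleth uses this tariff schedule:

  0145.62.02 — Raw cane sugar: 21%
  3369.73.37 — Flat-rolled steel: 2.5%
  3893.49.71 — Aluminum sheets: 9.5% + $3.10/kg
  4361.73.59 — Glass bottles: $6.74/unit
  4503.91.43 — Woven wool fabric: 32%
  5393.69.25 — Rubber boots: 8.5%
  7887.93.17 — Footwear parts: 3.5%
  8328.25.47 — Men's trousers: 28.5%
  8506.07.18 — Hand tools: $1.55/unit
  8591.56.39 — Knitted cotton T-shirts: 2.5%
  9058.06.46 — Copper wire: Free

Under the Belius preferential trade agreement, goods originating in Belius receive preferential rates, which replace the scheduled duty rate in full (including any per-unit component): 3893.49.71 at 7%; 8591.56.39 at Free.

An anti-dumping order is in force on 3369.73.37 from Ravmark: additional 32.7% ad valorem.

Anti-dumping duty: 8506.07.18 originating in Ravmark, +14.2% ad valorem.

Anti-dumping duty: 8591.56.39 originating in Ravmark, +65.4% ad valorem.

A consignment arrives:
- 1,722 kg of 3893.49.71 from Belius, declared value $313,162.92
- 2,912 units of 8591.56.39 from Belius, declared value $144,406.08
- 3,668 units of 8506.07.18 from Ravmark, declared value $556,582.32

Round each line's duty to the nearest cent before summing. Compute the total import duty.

$106,641.49

Line 1 (3893.49.71, Belius, 1,722 kg, $313,162.92):
Base rate for 3893.49.71 is 9.5% + $3.10/kg.
Origin Belius qualifies under the Beleth–Belius agreement and 3893.49.71 is covered: preferential rate 7% applies instead.
Duty = $313,162.92 × 7% = $21,921.40.
Line 2 (8591.56.39, Belius, 2,912 units, $144,406.08):
Base rate for 8591.56.39 is 2.5%.
Origin Belius qualifies under the Beleth–Belius agreement and 8591.56.39 is covered: preferential rate Free applies instead.
The additional-duty order on 8591.56.39 targets Ravmark, not Belius; it does not apply.
Duty = $144,406.08 × 0% = $0.00.
Line 3 (8506.07.18, Ravmark, 3,668 units, $556,582.32):
Base rate for 8506.07.18 is $1.55/unit.
Additional duty on 8506.07.18 from Ravmark: +14.2% ad valorem. Applied ad valorem rate = 14.2%.
Duty = $556,582.32 × 14.2% + 3,668 × $1.55 = $84,720.09.
Total = $21,921.40 + $0.00 + $84,720.09 = $106,641.49.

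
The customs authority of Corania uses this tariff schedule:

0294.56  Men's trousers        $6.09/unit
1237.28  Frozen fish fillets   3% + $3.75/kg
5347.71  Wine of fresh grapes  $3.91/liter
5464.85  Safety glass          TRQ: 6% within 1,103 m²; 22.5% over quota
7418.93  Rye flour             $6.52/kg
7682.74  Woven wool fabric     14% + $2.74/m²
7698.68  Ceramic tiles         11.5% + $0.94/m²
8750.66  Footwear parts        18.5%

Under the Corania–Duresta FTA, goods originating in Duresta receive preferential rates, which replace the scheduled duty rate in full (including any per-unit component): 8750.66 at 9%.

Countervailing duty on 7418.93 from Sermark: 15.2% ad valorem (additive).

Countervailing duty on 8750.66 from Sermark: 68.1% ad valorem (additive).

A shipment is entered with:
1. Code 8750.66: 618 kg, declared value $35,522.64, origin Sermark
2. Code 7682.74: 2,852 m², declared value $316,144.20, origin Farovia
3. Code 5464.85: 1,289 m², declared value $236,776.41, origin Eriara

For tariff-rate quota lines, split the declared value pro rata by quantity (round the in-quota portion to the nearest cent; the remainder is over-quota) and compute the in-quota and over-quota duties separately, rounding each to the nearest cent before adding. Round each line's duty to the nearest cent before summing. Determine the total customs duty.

$102,681.31

Line 1 (8750.66, Sermark, 618 kg, $35,522.64):
Base rate for 8750.66 is 18.5%.
8750.66 has an FTA preferential rate, but origin Sermark is not Duresta; base rate stands.
Additional duty on 8750.66 from Sermark: +68.1%. Applied ad valorem rate: 18.5% + 68.1% = 86.6%.
Duty = $35,522.64 × 86.6% = $30,762.61.
Line 2 (7682.74, Farovia, 2,852 m², $316,144.20):
Base rate for 7682.74 is 14% + $2.74/m².
Duty = $316,144.20 × 14% + 2,852 × $2.74 = $52,074.67.
Line 3 (5464.85, Eriara, 1,289 m², $236,776.41):
Code 5464.85 is under a tariff-rate quota (threshold 1,103 m²). In-quota: 1,103 m² at 6%; over-quota: 186 m² at 22.5%.
Pro-rata value split: in-quota = $236,776.41 × 1,103/1,289 = $202,610.07; over-quota = $236,776.41 − $202,610.07 = $34,166.34.
In-quota duty = $202,610.07 × 6% = $12,156.60. Over-quota duty = $34,166.34 × 22.5% = $7,687.43.
Line duty = $12,156.60 + $7,687.43 = $19,844.03.
Total = $30,762.61 + $52,074.67 + $19,844.03 = $102,681.31.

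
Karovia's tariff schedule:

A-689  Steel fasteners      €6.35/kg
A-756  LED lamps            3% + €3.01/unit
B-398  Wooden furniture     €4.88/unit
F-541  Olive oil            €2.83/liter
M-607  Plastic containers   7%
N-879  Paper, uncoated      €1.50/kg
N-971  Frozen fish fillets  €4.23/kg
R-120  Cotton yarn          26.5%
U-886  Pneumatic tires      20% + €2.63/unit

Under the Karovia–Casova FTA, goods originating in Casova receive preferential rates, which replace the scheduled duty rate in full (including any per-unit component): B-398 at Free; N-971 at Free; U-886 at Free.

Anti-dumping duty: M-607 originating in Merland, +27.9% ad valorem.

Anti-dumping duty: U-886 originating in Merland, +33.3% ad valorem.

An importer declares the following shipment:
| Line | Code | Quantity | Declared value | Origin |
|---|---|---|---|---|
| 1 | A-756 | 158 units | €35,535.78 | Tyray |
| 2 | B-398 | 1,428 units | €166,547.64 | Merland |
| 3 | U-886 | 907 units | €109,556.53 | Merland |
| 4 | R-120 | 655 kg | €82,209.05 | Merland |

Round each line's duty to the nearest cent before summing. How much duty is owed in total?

Line 1 (A-756, Tyray, 158 units, €35,535.78):
Base rate for A-756 is 3% + €3.01/unit.
Duty = €35,535.78 × 3% + 158 × €3.01 = €1,541.65.
Line 2 (B-398, Merland, 1,428 units, €166,547.64):
Base rate for B-398 is €4.88/unit.
B-398 has an FTA preferential rate, but origin Merland is not Casova; base rate stands.
Duty = 1,428 × €4.88 = €6,968.64.
Line 3 (U-886, Merland, 907 units, €109,556.53):
Base rate for U-886 is 20% + €2.63/unit.
U-886 has an FTA preferential rate, but origin Merland is not Casova; base rate stands.
Additional duty on U-886 from Merland: +33.3%. Applied ad valorem rate: 20% + 33.3% = 53.3%.
Duty = €109,556.53 × 53.3% + 907 × €2.63 = €60,779.04.
Line 4 (R-120, Merland, 655 kg, €82,209.05):
Base rate for R-120 is 26.5%.
Duty = €82,209.05 × 26.5% = €21,785.40.
Total = €1,541.65 + €6,968.64 + €60,779.04 + €21,785.40 = €91,074.73.

€91,074.73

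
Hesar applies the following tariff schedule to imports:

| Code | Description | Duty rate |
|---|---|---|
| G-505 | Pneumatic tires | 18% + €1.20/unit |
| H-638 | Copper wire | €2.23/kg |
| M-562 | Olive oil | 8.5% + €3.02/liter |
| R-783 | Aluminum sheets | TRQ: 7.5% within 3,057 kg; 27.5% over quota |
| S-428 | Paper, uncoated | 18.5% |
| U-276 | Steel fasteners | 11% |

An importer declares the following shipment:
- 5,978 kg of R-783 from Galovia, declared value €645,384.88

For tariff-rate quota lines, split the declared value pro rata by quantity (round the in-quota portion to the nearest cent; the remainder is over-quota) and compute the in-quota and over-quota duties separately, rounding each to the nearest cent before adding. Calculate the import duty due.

€111,474.10

Line 1 (R-783, Galovia, 5,978 kg, €645,384.88):
Code R-783 is under a tariff-rate quota (threshold 3,057 kg). In-quota: 3,057 kg at 7.5%; over-quota: 2,921 kg at 27.5%.
Pro-rata value split: in-quota = €645,384.88 × 3,057/5,978 = €330,033.72; over-quota = €645,384.88 − €330,033.72 = €315,351.16.
In-quota duty = €330,033.72 × 7.5% = €24,752.53. Over-quota duty = €315,351.16 × 27.5% = €86,721.57.
Line duty = €24,752.53 + €86,721.57 = €111,474.10.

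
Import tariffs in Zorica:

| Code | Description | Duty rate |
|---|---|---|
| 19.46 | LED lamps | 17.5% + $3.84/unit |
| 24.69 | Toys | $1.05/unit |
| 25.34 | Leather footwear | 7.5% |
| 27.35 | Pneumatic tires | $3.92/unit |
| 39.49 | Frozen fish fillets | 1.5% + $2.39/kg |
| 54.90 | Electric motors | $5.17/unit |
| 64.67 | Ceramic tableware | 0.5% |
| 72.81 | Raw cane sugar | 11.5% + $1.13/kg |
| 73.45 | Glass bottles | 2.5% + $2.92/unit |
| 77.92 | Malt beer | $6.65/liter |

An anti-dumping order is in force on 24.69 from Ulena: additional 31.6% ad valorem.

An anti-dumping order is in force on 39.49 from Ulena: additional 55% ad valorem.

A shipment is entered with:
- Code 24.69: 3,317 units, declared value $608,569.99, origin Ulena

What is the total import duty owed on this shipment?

$195,790.97

Line 1 (24.69, Ulena, 3,317 units, $608,569.99):
Base rate for 24.69 is $1.05/unit.
Additional duty on 24.69 from Ulena: +31.6% ad valorem. Applied ad valorem rate = 31.6%.
Duty = $608,569.99 × 31.6% + 3,317 × $1.05 = $195,790.97.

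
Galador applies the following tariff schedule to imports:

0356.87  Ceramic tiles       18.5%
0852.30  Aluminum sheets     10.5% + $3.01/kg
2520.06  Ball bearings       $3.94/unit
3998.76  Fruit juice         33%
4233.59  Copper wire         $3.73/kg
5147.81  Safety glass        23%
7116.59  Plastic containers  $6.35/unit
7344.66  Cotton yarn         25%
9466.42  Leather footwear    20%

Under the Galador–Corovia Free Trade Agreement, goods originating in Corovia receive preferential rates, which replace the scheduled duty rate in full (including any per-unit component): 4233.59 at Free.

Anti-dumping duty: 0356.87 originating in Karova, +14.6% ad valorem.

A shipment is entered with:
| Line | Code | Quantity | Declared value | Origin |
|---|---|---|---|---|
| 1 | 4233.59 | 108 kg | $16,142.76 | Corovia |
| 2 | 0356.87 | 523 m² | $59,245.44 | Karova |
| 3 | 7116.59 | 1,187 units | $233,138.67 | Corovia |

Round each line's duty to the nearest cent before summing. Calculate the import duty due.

Line 1 (4233.59, Corovia, 108 kg, $16,142.76):
Base rate for 4233.59 is $3.73/kg.
Origin Corovia qualifies under the Galador–Corovia agreement and 4233.59 is covered: preferential rate Free applies instead.
Duty = $16,142.76 × 0% = $0.00.
Line 2 (0356.87, Karova, 523 m², $59,245.44):
Base rate for 0356.87 is 18.5%.
Additional duty on 0356.87 from Karova: +14.6%. Applied ad valorem rate: 18.5% + 14.6% = 33.1%.
Duty = $59,245.44 × 33.1% = $19,610.24.
Line 3 (7116.59, Corovia, 1,187 units, $233,138.67):
Base rate for 7116.59 is $6.35/unit.
Origin Corovia is the FTA partner but 7116.59 is not on the preference list; base rate stands.
Duty = 1,187 × $6.35 = $7,537.45.
Total = $0.00 + $19,610.24 + $7,537.45 = $27,147.69.

$27,147.69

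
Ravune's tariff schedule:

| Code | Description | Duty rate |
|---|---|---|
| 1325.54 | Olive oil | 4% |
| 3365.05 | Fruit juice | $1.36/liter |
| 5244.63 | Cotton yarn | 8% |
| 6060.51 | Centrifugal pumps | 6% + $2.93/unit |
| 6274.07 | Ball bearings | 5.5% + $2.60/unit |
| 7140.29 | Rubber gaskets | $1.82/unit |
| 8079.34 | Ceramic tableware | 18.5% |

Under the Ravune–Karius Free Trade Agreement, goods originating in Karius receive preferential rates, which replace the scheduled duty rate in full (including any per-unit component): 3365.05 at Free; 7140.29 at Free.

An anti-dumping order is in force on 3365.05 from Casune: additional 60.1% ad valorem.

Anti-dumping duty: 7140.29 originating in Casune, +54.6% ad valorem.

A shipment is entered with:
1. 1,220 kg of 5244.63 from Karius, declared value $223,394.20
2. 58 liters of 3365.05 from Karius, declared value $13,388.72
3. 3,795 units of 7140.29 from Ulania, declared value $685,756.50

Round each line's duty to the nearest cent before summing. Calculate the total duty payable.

$24,778.44

Line 1 (5244.63, Karius, 1,220 kg, $223,394.20):
Base rate for 5244.63 is 8%.
Origin Karius is the FTA partner but 5244.63 is not on the preference list; base rate stands.
Duty = $223,394.20 × 8% = $17,871.54.
Line 2 (3365.05, Karius, 58 liters, $13,388.72):
Base rate for 3365.05 is $1.36/liter.
Origin Karius qualifies under the Ravune–Karius agreement and 3365.05 is covered: preferential rate Free applies instead.
The additional-duty order on 3365.05 targets Casune, not Karius; it does not apply.
Duty = $13,388.72 × 0% = $0.00.
Line 3 (7140.29, Ulania, 3,795 units, $685,756.50):
Base rate for 7140.29 is $1.82/unit.
7140.29 has an FTA preferential rate, but origin Ulania is not Karius; base rate stands.
The additional-duty order on 7140.29 targets Casune, not Ulania; it does not apply.
Duty = 3,795 × $1.82 = $6,906.90.
Total = $17,871.54 + $0.00 + $6,906.90 = $24,778.44.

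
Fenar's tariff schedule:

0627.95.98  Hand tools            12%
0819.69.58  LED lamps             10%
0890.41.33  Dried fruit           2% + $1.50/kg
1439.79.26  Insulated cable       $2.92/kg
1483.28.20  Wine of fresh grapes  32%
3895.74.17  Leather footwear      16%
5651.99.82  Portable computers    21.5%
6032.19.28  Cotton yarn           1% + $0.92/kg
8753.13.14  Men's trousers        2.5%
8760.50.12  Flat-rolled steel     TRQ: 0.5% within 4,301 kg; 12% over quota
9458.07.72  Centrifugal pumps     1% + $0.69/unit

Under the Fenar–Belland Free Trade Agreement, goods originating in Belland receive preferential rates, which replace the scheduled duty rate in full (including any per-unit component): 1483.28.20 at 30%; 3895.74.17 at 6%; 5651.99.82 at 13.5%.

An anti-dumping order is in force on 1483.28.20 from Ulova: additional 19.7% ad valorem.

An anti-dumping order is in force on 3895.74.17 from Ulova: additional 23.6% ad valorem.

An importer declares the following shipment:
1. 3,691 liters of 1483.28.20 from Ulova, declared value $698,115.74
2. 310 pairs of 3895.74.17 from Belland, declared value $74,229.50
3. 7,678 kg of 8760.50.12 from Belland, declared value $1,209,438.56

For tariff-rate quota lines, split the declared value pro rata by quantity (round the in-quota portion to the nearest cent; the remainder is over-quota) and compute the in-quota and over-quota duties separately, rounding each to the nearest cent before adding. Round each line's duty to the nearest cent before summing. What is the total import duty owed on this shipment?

$432,600.48

Line 1 (1483.28.20, Ulova, 3,691 liters, $698,115.74):
Base rate for 1483.28.20 is 32%.
1483.28.20 has an FTA preferential rate, but origin Ulova is not Belland; base rate stands.
Additional duty on 1483.28.20 from Ulova: +19.7%. Applied ad valorem rate: 32% + 19.7% = 51.7%.
Duty = $698,115.74 × 51.7% = $360,925.84.
Line 2 (3895.74.17, Belland, 310 pairs, $74,229.50):
Base rate for 3895.74.17 is 16%.
Origin Belland qualifies under the Fenar–Belland agreement and 3895.74.17 is covered: preferential rate 6% applies instead.
The additional-duty order on 3895.74.17 targets Ulova, not Belland; it does not apply.
Duty = $74,229.50 × 6% = $4,453.77.
Line 3 (8760.50.12, Belland, 7,678 kg, $1,209,438.56):
Code 8760.50.12 is under a tariff-rate quota (threshold 4,301 kg). In-quota: 4,301 kg at 0.5%; over-quota: 3,377 kg at 12%.
Pro-rata value split: in-quota = $1,209,438.56 × 4,301/7,678 = $677,493.52; over-quota = $1,209,438.56 − $677,493.52 = $531,945.04.
In-quota duty = $677,493.52 × 0.5% = $3,387.47. Over-quota duty = $531,945.04 × 12% = $63,833.40.
Line duty = $3,387.47 + $63,833.40 = $67,220.87.
Total = $360,925.84 + $4,453.77 + $67,220.87 = $432,600.48.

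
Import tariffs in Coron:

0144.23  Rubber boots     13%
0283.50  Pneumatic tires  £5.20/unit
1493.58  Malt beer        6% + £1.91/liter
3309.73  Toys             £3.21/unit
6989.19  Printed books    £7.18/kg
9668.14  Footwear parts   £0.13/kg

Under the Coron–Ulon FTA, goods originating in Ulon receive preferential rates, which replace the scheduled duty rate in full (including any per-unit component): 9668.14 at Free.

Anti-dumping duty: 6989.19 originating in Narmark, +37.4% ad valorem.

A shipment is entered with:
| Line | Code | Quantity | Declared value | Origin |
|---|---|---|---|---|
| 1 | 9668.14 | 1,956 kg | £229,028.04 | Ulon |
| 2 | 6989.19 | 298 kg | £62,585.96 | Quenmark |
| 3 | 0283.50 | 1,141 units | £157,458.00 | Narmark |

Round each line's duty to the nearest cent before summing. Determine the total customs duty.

£8,072.84

Line 1 (9668.14, Ulon, 1,956 kg, £229,028.04):
Base rate for 9668.14 is £0.13/kg.
Origin Ulon qualifies under the Coron–Ulon agreement and 9668.14 is covered: preferential rate Free applies instead.
Duty = £229,028.04 × 0% = £0.00.
Line 2 (6989.19, Quenmark, 298 kg, £62,585.96):
Base rate for 6989.19 is £7.18/kg.
The additional-duty order on 6989.19 targets Narmark, not Quenmark; it does not apply.
Duty = 298 × £7.18 = £2,139.64.
Line 3 (0283.50, Narmark, 1,141 units, £157,458.00):
Base rate for 0283.50 is £5.20/unit.
Duty = 1,141 × £5.20 = £5,933.20.
Total = £0.00 + £2,139.64 + £5,933.20 = £8,072.84.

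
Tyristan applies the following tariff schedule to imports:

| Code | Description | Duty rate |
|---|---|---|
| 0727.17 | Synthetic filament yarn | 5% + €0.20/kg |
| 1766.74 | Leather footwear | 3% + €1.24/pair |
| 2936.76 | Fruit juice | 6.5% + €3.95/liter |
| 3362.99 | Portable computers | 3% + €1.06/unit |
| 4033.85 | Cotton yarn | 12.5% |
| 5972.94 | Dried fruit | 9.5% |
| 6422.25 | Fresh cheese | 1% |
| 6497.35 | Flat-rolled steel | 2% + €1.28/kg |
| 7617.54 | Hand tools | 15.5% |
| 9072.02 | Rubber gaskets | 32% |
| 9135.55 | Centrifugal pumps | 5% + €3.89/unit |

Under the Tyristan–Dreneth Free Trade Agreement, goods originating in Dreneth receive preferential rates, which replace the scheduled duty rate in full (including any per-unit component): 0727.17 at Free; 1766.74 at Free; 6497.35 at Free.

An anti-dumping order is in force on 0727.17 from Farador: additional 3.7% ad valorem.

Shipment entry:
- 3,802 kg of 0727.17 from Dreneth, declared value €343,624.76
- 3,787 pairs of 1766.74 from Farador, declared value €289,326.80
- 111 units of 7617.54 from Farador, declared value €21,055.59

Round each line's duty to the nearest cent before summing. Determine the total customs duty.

€16,639.30

Line 1 (0727.17, Dreneth, 3,802 kg, €343,624.76):
Base rate for 0727.17 is 5% + €0.20/kg.
Origin Dreneth qualifies under the Tyristan–Dreneth agreement and 0727.17 is covered: preferential rate Free applies instead.
The additional-duty order on 0727.17 targets Farador, not Dreneth; it does not apply.
Duty = €343,624.76 × 0% = €0.00.
Line 2 (1766.74, Farador, 3,787 pairs, €289,326.80):
Base rate for 1766.74 is 3% + €1.24/pair.
1766.74 has an FTA preferential rate, but origin Farador is not Dreneth; base rate stands.
Duty = €289,326.80 × 3% + 3,787 × €1.24 = €13,375.68.
Line 3 (7617.54, Farador, 111 units, €21,055.59):
Base rate for 7617.54 is 15.5%.
Duty = €21,055.59 × 15.5% = €3,263.62.
Total = €0.00 + €13,375.68 + €3,263.62 = €16,639.30.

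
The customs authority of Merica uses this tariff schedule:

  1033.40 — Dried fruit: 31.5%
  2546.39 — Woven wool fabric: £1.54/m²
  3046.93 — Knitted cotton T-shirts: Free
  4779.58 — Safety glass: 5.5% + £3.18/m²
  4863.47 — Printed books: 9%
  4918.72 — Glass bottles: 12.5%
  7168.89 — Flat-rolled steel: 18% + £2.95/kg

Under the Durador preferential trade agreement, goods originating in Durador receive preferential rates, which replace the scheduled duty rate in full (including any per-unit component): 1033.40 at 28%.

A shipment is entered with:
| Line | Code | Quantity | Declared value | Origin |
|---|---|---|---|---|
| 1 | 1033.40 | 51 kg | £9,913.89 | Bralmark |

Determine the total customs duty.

£3,122.88

Line 1 (1033.40, Bralmark, 51 kg, £9,913.89):
Base rate for 1033.40 is 31.5%.
1033.40 has an FTA preferential rate, but origin Bralmark is not Durador; base rate stands.
Duty = £9,913.89 × 31.5% = £3,122.88.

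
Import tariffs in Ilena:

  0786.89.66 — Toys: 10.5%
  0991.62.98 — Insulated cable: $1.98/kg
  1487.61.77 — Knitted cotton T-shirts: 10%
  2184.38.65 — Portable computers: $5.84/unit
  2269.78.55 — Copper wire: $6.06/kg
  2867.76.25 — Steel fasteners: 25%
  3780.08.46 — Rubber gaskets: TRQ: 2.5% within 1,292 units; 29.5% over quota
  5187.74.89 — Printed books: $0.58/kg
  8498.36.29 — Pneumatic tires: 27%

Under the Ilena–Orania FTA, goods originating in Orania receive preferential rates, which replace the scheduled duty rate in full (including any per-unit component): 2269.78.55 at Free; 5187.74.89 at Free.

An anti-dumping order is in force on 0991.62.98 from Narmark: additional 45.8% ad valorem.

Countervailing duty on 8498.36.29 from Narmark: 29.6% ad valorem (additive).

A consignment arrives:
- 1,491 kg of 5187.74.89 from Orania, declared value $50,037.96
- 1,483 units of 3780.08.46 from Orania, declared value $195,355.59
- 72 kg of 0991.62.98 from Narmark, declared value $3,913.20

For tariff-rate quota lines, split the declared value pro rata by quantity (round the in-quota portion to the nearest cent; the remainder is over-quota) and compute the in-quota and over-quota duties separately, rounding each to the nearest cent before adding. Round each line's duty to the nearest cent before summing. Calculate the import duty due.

$13,612.02

Line 1 (5187.74.89, Orania, 1,491 kg, $50,037.96):
Base rate for 5187.74.89 is $0.58/kg.
Origin Orania qualifies under the Ilena–Orania agreement and 5187.74.89 is covered: preferential rate Free applies instead.
Duty = $50,037.96 × 0% = $0.00.
Line 2 (3780.08.46, Orania, 1,483 units, $195,355.59):
Code 3780.08.46 is under a tariff-rate quota (threshold 1,292 units). In-quota: 1,292 units at 2.5%; over-quota: 191 units at 29.5%.
Pro-rata value split: in-quota = $195,355.59 × 1,292/1,483 = $170,195.16; over-quota = $195,355.59 − $170,195.16 = $25,160.43.
In-quota duty = $170,195.16 × 2.5% = $4,254.88. Over-quota duty = $25,160.43 × 29.5% = $7,422.33.
Line duty = $4,254.88 + $7,422.33 = $11,677.21.
Line 3 (0991.62.98, Narmark, 72 kg, $3,913.20):
Base rate for 0991.62.98 is $1.98/kg.
Additional duty on 0991.62.98 from Narmark: +45.8% ad valorem. Applied ad valorem rate = 45.8%.
Duty = $3,913.20 × 45.8% + 72 × $1.98 = $1,934.81.
Total = $0.00 + $11,677.21 + $1,934.81 = $13,612.02.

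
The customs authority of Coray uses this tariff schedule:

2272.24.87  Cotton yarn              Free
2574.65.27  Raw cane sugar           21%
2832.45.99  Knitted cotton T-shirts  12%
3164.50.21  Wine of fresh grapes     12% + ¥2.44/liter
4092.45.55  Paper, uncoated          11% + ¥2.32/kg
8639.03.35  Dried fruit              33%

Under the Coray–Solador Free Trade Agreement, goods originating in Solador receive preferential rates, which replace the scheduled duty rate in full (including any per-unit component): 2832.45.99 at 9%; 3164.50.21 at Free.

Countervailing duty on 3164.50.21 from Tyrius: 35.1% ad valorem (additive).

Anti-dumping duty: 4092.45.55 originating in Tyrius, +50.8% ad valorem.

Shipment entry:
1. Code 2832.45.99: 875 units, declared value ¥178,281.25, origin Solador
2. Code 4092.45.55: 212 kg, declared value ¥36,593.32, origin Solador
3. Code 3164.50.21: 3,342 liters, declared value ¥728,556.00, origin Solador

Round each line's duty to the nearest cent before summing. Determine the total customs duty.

¥20,562.42

Line 1 (2832.45.99, Solador, 875 units, ¥178,281.25):
Base rate for 2832.45.99 is 12%.
Origin Solador qualifies under the Coray–Solador agreement and 2832.45.99 is covered: preferential rate 9% applies instead.
Duty = ¥178,281.25 × 9% = ¥16,045.31.
Line 2 (4092.45.55, Solador, 212 kg, ¥36,593.32):
Base rate for 4092.45.55 is 11% + ¥2.32/kg.
Origin Solador is the FTA partner but 4092.45.55 is not on the preference list; base rate stands.
The additional-duty order on 4092.45.55 targets Tyrius, not Solador; it does not apply.
Duty = ¥36,593.32 × 11% + 212 × ¥2.32 = ¥4,517.11.
Line 3 (3164.50.21, Solador, 3,342 liters, ¥728,556.00):
Base rate for 3164.50.21 is 12% + ¥2.44/liter.
Origin Solador qualifies under the Coray–Solador agreement and 3164.50.21 is covered: preferential rate Free applies instead.
The additional-duty order on 3164.50.21 targets Tyrius, not Solador; it does not apply.
Duty = ¥728,556.00 × 0% = ¥0.00.
Total = ¥16,045.31 + ¥4,517.11 + ¥0.00 = ¥20,562.42.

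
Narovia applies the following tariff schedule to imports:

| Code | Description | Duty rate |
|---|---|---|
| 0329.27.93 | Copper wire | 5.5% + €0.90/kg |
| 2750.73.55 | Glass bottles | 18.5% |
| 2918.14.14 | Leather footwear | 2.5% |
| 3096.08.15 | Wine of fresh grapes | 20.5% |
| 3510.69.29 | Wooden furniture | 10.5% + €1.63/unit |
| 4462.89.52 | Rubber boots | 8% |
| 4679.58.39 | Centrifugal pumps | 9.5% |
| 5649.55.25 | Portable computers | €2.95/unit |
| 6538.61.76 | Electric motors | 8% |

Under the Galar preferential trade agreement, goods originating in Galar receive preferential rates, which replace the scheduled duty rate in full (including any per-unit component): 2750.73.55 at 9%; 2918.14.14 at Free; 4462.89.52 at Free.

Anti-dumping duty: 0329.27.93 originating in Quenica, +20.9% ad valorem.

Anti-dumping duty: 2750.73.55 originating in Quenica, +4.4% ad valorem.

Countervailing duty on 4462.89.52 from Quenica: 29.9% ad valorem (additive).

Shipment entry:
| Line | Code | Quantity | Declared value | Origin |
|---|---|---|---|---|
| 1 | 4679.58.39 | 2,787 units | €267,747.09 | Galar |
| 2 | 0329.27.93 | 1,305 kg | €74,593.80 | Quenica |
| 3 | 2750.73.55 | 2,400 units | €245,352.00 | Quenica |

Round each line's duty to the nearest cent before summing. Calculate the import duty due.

Line 1 (4679.58.39, Galar, 2,787 units, €267,747.09):
Base rate for 4679.58.39 is 9.5%.
Origin Galar is the FTA partner but 4679.58.39 is not on the preference list; base rate stands.
Duty = €267,747.09 × 9.5% = €25,435.97.
Line 2 (0329.27.93, Quenica, 1,305 kg, €74,593.80):
Base rate for 0329.27.93 is 5.5% + €0.90/kg.
Additional duty on 0329.27.93 from Quenica: +20.9%. Applied ad valorem rate: 5.5% + 20.9% = 26.4%.
Duty = €74,593.80 × 26.4% + 1,305 × €0.90 = €20,867.26.
Line 3 (2750.73.55, Quenica, 2,400 units, €245,352.00):
Base rate for 2750.73.55 is 18.5%.
2750.73.55 has an FTA preferential rate, but origin Quenica is not Galar; base rate stands.
Additional duty on 2750.73.55 from Quenica: +4.4%. Applied ad valorem rate: 18.5% + 4.4% = 22.9%.
Duty = €245,352.00 × 22.9% = €56,185.61.
Total = €25,435.97 + €20,867.26 + €56,185.61 = €102,488.84.

€102,488.84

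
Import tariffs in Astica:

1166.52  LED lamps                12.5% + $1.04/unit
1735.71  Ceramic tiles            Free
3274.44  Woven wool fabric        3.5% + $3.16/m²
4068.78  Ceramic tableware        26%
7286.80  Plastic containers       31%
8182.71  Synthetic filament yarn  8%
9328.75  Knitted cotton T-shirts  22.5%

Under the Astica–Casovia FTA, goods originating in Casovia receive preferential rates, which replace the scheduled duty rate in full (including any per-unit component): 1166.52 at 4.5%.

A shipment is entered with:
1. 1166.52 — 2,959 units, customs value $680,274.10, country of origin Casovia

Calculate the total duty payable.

Line 1 (1166.52, Casovia, 2,959 units, $680,274.10):
Base rate for 1166.52 is 12.5% + $1.04/unit.
Origin Casovia qualifies under the Astica–Casovia agreement and 1166.52 is covered: preferential rate 4.5% applies instead.
Duty = $680,274.10 × 4.5% = $30,612.33.

$30,612.33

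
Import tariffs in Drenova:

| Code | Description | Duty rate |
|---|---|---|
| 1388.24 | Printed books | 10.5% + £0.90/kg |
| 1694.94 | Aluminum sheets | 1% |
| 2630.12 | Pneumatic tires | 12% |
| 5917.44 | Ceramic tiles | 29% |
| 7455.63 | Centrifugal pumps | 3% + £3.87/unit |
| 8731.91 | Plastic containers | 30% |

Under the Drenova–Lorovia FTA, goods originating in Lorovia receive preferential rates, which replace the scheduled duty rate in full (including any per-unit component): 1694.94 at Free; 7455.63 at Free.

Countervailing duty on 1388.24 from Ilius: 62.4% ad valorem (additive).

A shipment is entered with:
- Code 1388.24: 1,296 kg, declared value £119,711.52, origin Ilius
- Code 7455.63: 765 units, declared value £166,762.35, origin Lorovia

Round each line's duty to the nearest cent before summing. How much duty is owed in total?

£88,436.10

Line 1 (1388.24, Ilius, 1,296 kg, £119,711.52):
Base rate for 1388.24 is 10.5% + £0.90/kg.
Additional duty on 1388.24 from Ilius: +62.4%. Applied ad valorem rate: 10.5% + 62.4% = 72.9%.
Duty = £119,711.52 × 72.9% + 1,296 × £0.90 = £88,436.10.
Line 2 (7455.63, Lorovia, 765 units, £166,762.35):
Base rate for 7455.63 is 3% + £3.87/unit.
Origin Lorovia qualifies under the Drenova–Lorovia agreement and 7455.63 is covered: preferential rate Free applies instead.
Duty = £166,762.35 × 0% = £0.00.
Total = £88,436.10 + £0.00 = £88,436.10.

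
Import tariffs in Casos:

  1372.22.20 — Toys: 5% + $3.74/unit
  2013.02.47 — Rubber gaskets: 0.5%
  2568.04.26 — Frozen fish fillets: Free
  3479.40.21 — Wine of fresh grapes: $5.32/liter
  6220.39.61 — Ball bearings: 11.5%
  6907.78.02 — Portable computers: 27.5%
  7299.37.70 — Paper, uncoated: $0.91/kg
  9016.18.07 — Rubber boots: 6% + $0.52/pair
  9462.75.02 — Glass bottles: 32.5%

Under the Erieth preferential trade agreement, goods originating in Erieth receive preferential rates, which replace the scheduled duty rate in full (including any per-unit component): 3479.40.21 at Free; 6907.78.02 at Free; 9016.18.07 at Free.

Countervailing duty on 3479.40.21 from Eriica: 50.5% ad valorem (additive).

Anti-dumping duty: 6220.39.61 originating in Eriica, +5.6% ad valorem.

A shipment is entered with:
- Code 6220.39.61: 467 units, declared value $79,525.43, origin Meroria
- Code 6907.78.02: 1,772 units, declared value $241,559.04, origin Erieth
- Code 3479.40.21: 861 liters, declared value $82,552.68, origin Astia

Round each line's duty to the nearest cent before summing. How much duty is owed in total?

Line 1 (6220.39.61, Meroria, 467 units, $79,525.43):
Base rate for 6220.39.61 is 11.5%.
The additional-duty order on 6220.39.61 targets Eriica, not Meroria; it does not apply.
Duty = $79,525.43 × 11.5% = $9,145.42.
Line 2 (6907.78.02, Erieth, 1,772 units, $241,559.04):
Base rate for 6907.78.02 is 27.5%.
Origin Erieth qualifies under the Casos–Erieth agreement and 6907.78.02 is covered: preferential rate Free applies instead.
Duty = $241,559.04 × 0% = $0.00.
Line 3 (3479.40.21, Astia, 861 liters, $82,552.68):
Base rate for 3479.40.21 is $5.32/liter.
3479.40.21 has an FTA preferential rate, but origin Astia is not Erieth; base rate stands.
The additional-duty order on 3479.40.21 targets Eriica, not Astia; it does not apply.
Duty = 861 × $5.32 = $4,580.52.
Total = $9,145.42 + $0.00 + $4,580.52 = $13,725.94.

$13,725.94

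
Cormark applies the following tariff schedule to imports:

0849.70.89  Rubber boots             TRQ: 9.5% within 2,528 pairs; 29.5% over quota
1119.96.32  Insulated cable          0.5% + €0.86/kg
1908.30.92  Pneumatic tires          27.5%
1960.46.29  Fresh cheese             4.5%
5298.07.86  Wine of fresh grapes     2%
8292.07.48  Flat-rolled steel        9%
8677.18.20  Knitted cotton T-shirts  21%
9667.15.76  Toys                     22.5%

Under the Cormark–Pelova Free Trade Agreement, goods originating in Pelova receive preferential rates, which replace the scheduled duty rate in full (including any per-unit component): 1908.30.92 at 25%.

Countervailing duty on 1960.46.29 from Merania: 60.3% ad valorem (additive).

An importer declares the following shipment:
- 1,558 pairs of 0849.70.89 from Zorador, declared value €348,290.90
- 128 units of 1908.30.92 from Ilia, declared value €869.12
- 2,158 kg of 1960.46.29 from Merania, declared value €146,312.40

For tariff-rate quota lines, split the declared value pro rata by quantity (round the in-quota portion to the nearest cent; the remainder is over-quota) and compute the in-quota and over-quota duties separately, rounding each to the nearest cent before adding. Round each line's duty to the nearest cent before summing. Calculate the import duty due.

Line 1 (0849.70.89, Zorador, 1,558 pairs, €348,290.90):
Code 0849.70.89 is under a tariff-rate quota (threshold 2,528 pairs). Quantity 1,558 pairs is within the quota, so the in-quota rate 9.5% applies to the full value.
Duty = €348,290.90 × 9.5% = €33,087.64.
Line 2 (1908.30.92, Ilia, 128 units, €869.12):
Base rate for 1908.30.92 is 27.5%.
1908.30.92 has an FTA preferential rate, but origin Ilia is not Pelova; base rate stands.
Duty = €869.12 × 27.5% = €239.01.
Line 3 (1960.46.29, Merania, 2,158 kg, €146,312.40):
Base rate for 1960.46.29 is 4.5%.
Additional duty on 1960.46.29 from Merania: +60.3%. Applied ad valorem rate: 4.5% + 60.3% = 64.8%.
Duty = €146,312.40 × 64.8% = €94,810.44.
Total = €33,087.64 + €239.01 + €94,810.44 = €128,137.09.

€128,137.09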